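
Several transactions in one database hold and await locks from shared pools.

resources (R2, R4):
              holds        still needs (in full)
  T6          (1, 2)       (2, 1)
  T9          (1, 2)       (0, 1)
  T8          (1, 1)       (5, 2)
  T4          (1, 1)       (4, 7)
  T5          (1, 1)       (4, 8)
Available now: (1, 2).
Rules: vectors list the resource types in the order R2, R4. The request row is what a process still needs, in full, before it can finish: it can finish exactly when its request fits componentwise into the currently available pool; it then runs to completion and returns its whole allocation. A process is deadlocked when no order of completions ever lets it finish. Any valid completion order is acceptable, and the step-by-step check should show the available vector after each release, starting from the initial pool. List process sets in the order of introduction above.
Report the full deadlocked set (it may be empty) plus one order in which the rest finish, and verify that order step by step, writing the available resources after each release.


Deadlocked: T8, T4 and T5.
Key observation: after T9, T6 complete, (3, 6) is the best the pool ever gets, yet each leftover process wants more R2.
One completion order for the rest: T9, T6. Verifying each step:
  pool = (1, 2)
  T9 needs (0, 1) <= (1, 2) -> finishes; pool += (1, 2) = (2, 4)
  T6 needs (2, 1) <= (2, 4) -> finishes; pool += (1, 2) = (3, 6)
The blocked processes can never fit:
  T8 still needs (5, 2) but only (3, 6) is free — short on R2
  T4 still needs (4, 7) but only (3, 6) is free — short on R2 and R4
  T5 still needs (4, 8) but only (3, 6) is free — short on R2 and R4


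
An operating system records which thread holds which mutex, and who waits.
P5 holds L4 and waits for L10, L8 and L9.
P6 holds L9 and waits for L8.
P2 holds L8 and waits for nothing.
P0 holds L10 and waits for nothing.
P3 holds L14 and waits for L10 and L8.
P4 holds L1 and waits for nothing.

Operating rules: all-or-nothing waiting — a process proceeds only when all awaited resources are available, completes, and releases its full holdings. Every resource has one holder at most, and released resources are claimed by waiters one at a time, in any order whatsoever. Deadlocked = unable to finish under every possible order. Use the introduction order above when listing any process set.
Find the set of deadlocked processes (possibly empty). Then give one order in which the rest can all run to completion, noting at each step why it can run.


The deadlocked set is empty.
Key observation: the wait relation is loop-free; peeling off processes with no waits unwinds the whole state.
A valid finishing order for the others: P4, P2, P6, P0, P5, P3.
Verifying each step:
  P4: no waits; runs immediately, freeing L1
  P2: no waits; runs immediately, freeing L8
  P6 waits on L8 — all released -> runs and releases L9
  P0: no waits; runs immediately, freeing L10
  P5 waits on L10, L8 and L9 — all released -> runs and releases L4
  P3 waits on L10 and L8 — all released -> runs and releases L14


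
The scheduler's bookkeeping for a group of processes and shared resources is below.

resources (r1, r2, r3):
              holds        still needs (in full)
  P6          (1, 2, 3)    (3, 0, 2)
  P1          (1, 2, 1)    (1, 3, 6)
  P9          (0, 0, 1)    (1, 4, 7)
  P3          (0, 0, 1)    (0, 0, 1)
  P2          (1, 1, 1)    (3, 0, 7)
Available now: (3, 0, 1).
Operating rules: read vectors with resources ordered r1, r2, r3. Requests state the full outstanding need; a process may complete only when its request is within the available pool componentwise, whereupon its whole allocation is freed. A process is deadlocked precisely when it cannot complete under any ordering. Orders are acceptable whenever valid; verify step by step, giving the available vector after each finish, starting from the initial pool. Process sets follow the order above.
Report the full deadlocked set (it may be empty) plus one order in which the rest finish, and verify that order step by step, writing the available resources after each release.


Deadlocked set: P1, P9 and P2.
Key observation: r3 is the bottleneck — with P3, P6 done the pool holds (4, 2, 5), short of every remaining need.
A valid finishing order for the others: P3, P6. Walking it through:
  pool = (3, 0, 1)
  P3: need (0, 0, 1) fits (3, 0, 1); releases (0, 0, 1), pool now (3, 0, 2)
  P6: need (3, 0, 2) fits (3, 0, 2); releases (1, 2, 3), pool now (4, 2, 5)
The blocked processes can never fit:
  blocked: P1 wants (1, 3, 6), pool (4, 2, 5) — not enough r2 and r3
  blocked: P9 wants (1, 4, 7), pool (4, 2, 5) — not enough r2 and r3
  blocked: P2 wants (3, 0, 7), pool (4, 2, 5) — not enough r3


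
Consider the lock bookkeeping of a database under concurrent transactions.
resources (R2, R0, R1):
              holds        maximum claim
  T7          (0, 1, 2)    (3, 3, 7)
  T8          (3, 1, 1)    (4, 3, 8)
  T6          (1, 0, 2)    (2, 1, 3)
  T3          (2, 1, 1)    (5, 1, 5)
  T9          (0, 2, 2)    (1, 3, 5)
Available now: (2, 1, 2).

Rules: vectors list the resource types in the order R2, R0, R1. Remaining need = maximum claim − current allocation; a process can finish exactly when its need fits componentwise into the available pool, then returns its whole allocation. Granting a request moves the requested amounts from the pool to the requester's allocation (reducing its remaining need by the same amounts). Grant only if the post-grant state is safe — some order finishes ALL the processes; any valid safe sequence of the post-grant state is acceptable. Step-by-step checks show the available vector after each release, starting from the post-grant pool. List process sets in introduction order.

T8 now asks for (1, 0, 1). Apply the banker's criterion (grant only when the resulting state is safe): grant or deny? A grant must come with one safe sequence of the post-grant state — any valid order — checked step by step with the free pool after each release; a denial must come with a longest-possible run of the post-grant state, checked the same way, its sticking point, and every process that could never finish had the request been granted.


DENY: after the grant no complete ordering would exist.
Key observation: after T6, T9 the pool peaks at (2, 3, 5), and each blocked process is short somewhere: T7 on R2; T8 on R1; T3 on R2.
Pretend the grant happened; the run T6, T9 goes as far as possible. Walking it through:
  pool = (1, 1, 1)
  run T6 (needs (1, 1, 1), free (1, 1, 1)); after release of (1, 0, 2) the pool is (2, 1, 3)
  run T9 (needs (1, 1, 3), free (2, 1, 3)); after release of (0, 2, 2) the pool is (2, 3, 5)
  T7 still needs (3, 2, 5) but only (2, 3, 5) is free — short on R2
  T8 still needs (0, 2, 6) but only (2, 3, 5) is free — short on R1
  T3 still needs (3, 0, 4) but only (2, 3, 5) is free — short on R2
Had the request been granted, T7, T8 and T3 could never finish.


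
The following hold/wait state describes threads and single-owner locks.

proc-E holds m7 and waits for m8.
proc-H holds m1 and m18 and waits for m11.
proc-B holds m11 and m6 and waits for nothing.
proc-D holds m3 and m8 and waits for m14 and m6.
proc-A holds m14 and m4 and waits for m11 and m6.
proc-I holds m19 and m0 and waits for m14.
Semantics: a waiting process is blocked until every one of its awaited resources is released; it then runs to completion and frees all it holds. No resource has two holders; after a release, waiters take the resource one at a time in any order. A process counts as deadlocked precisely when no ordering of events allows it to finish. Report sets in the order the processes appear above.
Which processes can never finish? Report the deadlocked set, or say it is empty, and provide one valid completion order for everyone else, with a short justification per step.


Nothing here is deadlocked.
Key observation: every chain of waits terminates; starting from the processes that wait on nothing, all the rest unlock in turn.
One completion order for the rest: proc-B, proc-A, proc-D, proc-I, proc-E, proc-H.
Verifying each step:
  proc-B waits on nothing -> runs at once and releases m11 and m6
  run proc-A (all its waits — m11 and m6 — are resolved); releases m14 and m4
  run proc-D (all its waits — m14 and m6 — are resolved); releases m3 and m8
  run proc-I (all its waits — m14 — are resolved); releases m19 and m0
  run proc-E (all its waits — m8 — are resolved); releases m7
  run proc-H (all its waits — m11 — are resolved); releases m1 and m18


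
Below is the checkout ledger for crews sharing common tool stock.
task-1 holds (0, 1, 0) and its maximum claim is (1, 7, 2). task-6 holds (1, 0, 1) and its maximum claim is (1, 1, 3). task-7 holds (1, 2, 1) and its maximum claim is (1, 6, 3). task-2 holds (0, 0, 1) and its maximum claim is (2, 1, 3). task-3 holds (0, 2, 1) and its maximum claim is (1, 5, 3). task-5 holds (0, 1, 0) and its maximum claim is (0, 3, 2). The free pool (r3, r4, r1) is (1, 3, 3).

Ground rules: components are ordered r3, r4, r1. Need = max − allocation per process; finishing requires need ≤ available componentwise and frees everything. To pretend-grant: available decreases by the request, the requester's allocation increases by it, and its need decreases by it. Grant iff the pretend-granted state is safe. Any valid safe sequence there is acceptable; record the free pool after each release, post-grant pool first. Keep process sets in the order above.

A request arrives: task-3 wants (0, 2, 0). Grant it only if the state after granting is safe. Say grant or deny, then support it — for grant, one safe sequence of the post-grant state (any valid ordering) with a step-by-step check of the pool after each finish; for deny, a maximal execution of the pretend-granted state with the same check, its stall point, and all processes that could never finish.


GRANT: granting preserves safety; a valid post-grant sequence is task-3, task-7, task-5, task-6, task-2, task-1.
Key observation: with (1, 1, 3) left after the transfer, task-3 can run at once — the state stays safe.
Step-by-step check of the post-grant state:
  pool = (1, 1, 3)
  task-3 needs (1, 1, 2) <= (1, 1, 3) -> finishes; pool += (0, 4, 1) = (1, 5, 4)
  task-7 needs (0, 4, 2) <= (1, 5, 4) -> finishes; pool += (1, 2, 1) = (2, 7, 5)
  task-5 needs (0, 2, 2) <= (2, 7, 5) -> finishes; pool += (0, 1, 0) = (2, 8, 5)
  task-6 needs (0, 1, 2) <= (2, 8, 5) -> finishes; pool += (1, 0, 1) = (3, 8, 6)
  task-2 needs (2, 1, 2) <= (3, 8, 6) -> finishes; pool += (0, 0, 1) = (3, 8, 7)
  task-1 needs (1, 6, 2) <= (3, 8, 7) -> finishes; pool += (0, 1, 0) = (3, 9, 7)


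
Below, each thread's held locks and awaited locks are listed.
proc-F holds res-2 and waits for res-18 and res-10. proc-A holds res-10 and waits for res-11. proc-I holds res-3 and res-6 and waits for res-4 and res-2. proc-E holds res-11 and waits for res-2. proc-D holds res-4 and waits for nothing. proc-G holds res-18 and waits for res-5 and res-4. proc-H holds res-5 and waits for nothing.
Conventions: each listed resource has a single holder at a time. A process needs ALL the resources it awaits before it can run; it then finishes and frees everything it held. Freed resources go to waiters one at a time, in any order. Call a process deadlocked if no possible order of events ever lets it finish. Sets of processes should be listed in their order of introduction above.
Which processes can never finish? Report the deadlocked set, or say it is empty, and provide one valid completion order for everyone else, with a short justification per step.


Deadlocked set: proc-F, proc-A, proc-I and proc-E.
Key observation: along proc-F -> proc-A -> proc-E -> proc-F, each member waits on what the next one holds — a deadlock; proc-I waits into the deadlock from upstream.
A valid finishing order for the others: proc-H, proc-D, proc-G.
Walking it through:
  proc-H waits on nothing -> runs at once and releases res-5
  proc-D waits on nothing -> runs at once and releases res-4
  proc-G waits on res-5 and res-4 — all released -> runs and releases res-18


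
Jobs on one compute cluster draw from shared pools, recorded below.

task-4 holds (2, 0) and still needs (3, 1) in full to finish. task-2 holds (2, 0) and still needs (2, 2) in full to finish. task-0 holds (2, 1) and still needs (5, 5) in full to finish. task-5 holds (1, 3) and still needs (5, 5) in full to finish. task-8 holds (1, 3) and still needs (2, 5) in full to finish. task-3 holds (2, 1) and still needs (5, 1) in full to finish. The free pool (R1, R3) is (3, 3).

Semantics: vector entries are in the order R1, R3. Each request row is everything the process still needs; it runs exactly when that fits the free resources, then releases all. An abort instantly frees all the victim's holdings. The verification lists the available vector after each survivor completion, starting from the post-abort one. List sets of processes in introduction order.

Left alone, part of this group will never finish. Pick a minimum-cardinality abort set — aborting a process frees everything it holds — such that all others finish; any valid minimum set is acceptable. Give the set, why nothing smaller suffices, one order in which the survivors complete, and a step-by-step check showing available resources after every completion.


The answer: abort task-0.
Key observation: no ordering could ever have run task-5 before the abort of task-0; with (2, 1) back in the pool it fits at step 3.
Why nothing smaller works: aborting no one leaves the state deadlocked as given.
The survivors complete as task-3, task-2, task-5, task-8, task-4. Verifying each step (starting from the post-abort pool):
  pool = (5, 4)
  run task-3 (needs (5, 1), free (5, 4)); after release of (2, 1) the pool is (7, 5)
  run task-2 (needs (2, 2), free (7, 5)); after release of (2, 0) the pool is (9, 5)
  run task-5 (needs (5, 5), free (9, 5)); after release of (1, 3) the pool is (10, 8)
  run task-8 (needs (2, 5), free (10, 8)); after release of (1, 3) the pool is (11, 11)
  run task-4 (needs (3, 1), free (11, 11)); after release of (2, 0) the pool is (13, 11)


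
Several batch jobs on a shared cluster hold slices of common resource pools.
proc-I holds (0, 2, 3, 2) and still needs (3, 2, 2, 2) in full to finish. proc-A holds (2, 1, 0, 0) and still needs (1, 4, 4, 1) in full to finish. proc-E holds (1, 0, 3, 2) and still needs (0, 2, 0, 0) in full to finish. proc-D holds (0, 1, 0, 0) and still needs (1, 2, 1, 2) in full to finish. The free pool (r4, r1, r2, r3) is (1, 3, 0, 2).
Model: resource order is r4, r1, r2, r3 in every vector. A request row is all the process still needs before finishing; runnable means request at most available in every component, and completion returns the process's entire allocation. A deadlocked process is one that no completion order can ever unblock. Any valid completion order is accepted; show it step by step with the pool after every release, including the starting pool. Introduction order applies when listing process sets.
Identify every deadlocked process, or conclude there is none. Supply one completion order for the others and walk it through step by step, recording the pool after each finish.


Deadlocked set: proc-I and proc-A.
Key observation: after proc-E, proc-D the pool peaks at (2, 4, 3, 4), and each blocked process is short somewhere: proc-I on r4; proc-A on r2.
The rest can finish in the order proc-E, proc-D. Step-by-step check:
  pool = (1, 3, 0, 2)
  run proc-E (needs (0, 2, 0, 0), free (1, 3, 0, 2)); after release of (1, 0, 3, 2) the pool is (2, 3, 3, 4)
  run proc-D (needs (1, 2, 1, 2), free (2, 3, 3, 4)); after release of (0, 1, 0, 0) the pool is (2, 4, 3, 4)
The stuck group stays short no matter what:
  proc-I still needs (3, 2, 2, 2) but only (2, 4, 3, 4) is free — short on r4
  proc-A still needs (1, 4, 4, 1) but only (2, 4, 3, 4) is free — short on r2


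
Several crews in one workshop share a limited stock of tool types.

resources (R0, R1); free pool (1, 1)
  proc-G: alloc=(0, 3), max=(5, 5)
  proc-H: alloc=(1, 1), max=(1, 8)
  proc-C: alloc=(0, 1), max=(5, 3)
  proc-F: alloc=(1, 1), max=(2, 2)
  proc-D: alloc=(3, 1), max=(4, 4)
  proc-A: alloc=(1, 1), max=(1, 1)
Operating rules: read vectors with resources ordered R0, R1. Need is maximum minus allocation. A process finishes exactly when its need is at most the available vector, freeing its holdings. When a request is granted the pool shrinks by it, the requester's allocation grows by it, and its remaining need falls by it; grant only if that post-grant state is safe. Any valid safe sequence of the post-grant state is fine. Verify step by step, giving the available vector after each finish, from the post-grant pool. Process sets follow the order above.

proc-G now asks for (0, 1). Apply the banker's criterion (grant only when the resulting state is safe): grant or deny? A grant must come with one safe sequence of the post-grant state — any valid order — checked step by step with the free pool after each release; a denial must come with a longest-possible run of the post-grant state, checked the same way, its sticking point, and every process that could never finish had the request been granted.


DENY. Granting would leave the state unsafe.
Key observation: after proc-A, proc-F the pool peaks at (3, 2), and each blocked process is short somewhere: proc-G on R0; proc-H on R1; proc-C on R0; proc-D on R1.
Pretend the grant happened; the run proc-A, proc-F goes as far as possible. Walking it through:
  pool = (1, 0)
  proc-A: need (0, 0) fits (1, 0); releases (1, 1), pool now (2, 1)
  proc-F: need (1, 1) fits (2, 1); releases (1, 1), pool now (3, 2)
  proc-G still needs (5, 1) but only (3, 2) is free — short on R0
  proc-H still needs (0, 7) but only (3, 2) is free — short on R1
  proc-C still needs (5, 2) but only (3, 2) is free — short on R0
  proc-D still needs (1, 3) but only (3, 2) is free — short on R1
Processes that could never finish after the grant: proc-G, proc-H, proc-C and proc-D.


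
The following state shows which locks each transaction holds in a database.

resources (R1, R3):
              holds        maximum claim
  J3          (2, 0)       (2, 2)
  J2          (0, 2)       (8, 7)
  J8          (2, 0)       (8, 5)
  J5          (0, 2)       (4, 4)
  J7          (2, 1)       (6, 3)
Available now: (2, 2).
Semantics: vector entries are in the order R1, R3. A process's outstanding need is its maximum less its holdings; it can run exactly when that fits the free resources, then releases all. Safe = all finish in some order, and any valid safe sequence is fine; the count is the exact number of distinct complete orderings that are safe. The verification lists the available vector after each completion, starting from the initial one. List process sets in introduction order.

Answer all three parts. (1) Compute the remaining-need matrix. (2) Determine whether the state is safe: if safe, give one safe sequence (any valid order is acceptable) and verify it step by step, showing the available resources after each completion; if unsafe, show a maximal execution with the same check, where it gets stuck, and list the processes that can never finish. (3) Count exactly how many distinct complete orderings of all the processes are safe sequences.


(1) Need matrix, components ordered R1, R3:
  J3: (0, 2)
  J2: (8, 5)
  J8: (6, 5)
  J5: (4, 2)
  J7: (4, 2)
(2) The state is SAFE; one workable sequence: J3, J7, J5, J8, J2.
Key observation: the first exact fit in this order is J3 — it needs (0, 2) with (2, 2) free, meeting a requested resource to the last unit.
Verifying each step:
  pool = (2, 2)
  J3 needs (0, 2) <= (2, 2) -> finishes; pool += (2, 0) = (4, 2)
  J7 needs (4, 2) <= (4, 2) -> finishes; pool += (2, 1) = (6, 3)
  J5 needs (4, 2) <= (6, 3) -> finishes; pool += (0, 2) = (6, 5)
  J8 needs (6, 5) <= (6, 5) -> finishes; pool += (2, 0) = (8, 5)
  J2 needs (8, 5) <= (8, 5) -> finishes; pool += (0, 2) = (8, 7)
(3) Precisely 2 of the possible complete orderings are safe sequences.


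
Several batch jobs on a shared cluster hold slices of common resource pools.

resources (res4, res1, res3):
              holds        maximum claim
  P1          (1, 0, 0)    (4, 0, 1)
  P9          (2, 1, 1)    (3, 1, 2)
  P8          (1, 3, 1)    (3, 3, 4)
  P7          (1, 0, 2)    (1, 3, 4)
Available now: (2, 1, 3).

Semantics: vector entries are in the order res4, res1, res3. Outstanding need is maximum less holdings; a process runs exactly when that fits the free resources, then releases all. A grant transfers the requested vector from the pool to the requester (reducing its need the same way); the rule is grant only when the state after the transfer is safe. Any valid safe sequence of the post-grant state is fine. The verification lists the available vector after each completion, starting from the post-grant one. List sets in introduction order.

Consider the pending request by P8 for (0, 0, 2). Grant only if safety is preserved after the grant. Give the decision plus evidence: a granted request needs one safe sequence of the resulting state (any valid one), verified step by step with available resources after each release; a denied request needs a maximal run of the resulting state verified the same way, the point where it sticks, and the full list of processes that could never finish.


GRANT. The post-grant state is safe; one safe sequence: P8, P9, P1, P7.
Key observation: the transfer keeps a workable pool ((2, 1, 1)); P8 starts the safe sequence.
Step-by-step check of the post-grant state:
  pool = (2, 1, 1)
  run P8 (needs (2, 0, 1), free (2, 1, 1)); after release of (1, 3, 3) the pool is (3, 4, 4)
  run P9 (needs (1, 0, 1), free (3, 4, 4)); after release of (2, 1, 1) the pool is (5, 5, 5)
  run P1 (needs (3, 0, 1), free (5, 5, 5)); after release of (1, 0, 0) the pool is (6, 5, 5)
  run P7 (needs (0, 3, 2), free (6, 5, 5)); after release of (1, 0, 2) the pool is (7, 5, 7)


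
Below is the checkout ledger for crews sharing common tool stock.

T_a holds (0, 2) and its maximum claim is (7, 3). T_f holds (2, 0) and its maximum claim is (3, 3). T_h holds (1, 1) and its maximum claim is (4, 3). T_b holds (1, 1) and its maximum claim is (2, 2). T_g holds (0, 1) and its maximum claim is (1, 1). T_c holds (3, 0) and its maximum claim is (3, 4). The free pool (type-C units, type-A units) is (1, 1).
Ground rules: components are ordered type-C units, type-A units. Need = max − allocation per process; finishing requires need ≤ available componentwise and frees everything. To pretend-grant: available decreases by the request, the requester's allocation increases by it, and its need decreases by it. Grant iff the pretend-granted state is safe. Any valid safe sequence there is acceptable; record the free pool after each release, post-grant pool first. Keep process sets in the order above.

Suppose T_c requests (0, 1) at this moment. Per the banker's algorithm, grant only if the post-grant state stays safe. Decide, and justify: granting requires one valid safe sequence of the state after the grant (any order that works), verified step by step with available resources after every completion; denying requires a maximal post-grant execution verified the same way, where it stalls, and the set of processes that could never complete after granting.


DENY — the pretend-granted state is unsafe.
Key observation: after T_g, T_b the pool peaks at (2, 2), and each blocked process is short somewhere: T_a on type-C units; T_f on type-A units; T_h on type-C units; T_c on type-A units.
On the post-grant state, T_g, T_b is a maximal run — nothing extends it. Step-by-step check:
  pool = (1, 0)
  T_g: need (1, 0) fits (1, 0); releases (0, 1), pool now (1, 1)
  T_b: need (1, 1) fits (1, 1); releases (1, 1), pool now (2, 2)
  T_a cannot run: need (7, 1) vs free (2, 2) (insufficient type-C units)
  T_f cannot run: need (1, 3) vs free (2, 2) (insufficient type-A units)
  T_h cannot run: need (3, 2) vs free (2, 2) (insufficient type-C units)
  T_c cannot run: need (0, 3) vs free (2, 2) (insufficient type-A units)
Processes that could never finish after the grant: T_a, T_f, T_h and T_c.


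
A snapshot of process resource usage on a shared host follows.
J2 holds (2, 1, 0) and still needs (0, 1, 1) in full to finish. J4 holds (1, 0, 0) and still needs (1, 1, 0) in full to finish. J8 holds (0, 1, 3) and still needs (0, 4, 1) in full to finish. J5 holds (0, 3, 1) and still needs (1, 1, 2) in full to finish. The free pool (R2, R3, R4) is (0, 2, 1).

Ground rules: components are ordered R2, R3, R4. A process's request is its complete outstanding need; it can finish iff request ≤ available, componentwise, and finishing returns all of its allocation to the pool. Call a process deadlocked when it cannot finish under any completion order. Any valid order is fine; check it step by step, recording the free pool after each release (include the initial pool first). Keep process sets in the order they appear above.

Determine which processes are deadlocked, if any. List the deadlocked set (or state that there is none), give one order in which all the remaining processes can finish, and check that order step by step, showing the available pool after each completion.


The deadlocked set is J8 and J5.
Key observation: after J2, J4 the pool peaks at (3, 3, 1), and each blocked process is short somewhere: J8 on R3; J5 on R4.
One completion order for the rest: J2, J4. Check, step by step:
  pool = (0, 2, 1)
  J2: need (0, 1, 1) fits (0, 2, 1); releases (2, 1, 0), pool now (2, 3, 1)
  J4: need (1, 1, 0) fits (2, 3, 1); releases (1, 0, 0), pool now (3, 3, 1)
The blocked processes can never fit:
  J8 cannot run: need (0, 4, 1) vs free (3, 3, 1) (insufficient R3)
  J5 cannot run: need (1, 1, 2) vs free (3, 3, 1) (insufficient R4)


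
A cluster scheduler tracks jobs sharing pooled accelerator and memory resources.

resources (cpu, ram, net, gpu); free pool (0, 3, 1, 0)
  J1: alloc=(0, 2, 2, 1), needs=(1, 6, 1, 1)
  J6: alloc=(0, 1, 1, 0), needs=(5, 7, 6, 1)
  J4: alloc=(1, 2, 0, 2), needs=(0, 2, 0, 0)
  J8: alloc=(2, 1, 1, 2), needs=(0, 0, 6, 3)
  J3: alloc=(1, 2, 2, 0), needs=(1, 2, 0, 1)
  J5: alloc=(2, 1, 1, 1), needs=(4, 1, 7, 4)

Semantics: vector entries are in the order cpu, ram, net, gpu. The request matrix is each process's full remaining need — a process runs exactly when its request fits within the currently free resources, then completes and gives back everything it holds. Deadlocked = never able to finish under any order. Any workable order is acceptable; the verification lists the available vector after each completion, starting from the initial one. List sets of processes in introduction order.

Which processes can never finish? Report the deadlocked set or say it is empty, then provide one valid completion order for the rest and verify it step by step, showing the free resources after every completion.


The deadlocked set is J6, J8 and J5.
Key observation: once J4, J3, J1 finish, the pool peaks at (2, 9, 5, 3) — and every remaining process still needs more net than that.
A valid finishing order for the others: J4, J3, J1. Verifying each step:
  pool = (0, 3, 1, 0)
  run J4 (needs (0, 2, 0, 0), free (0, 3, 1, 0)); after release of (1, 2, 0, 2) the pool is (1, 5, 1, 2)
  run J3 (needs (1, 2, 0, 1), free (1, 5, 1, 2)); after release of (1, 2, 2, 0) the pool is (2, 7, 3, 2)
  run J1 (needs (1, 6, 1, 1), free (2, 7, 3, 2)); after release of (0, 2, 2, 1) the pool is (2, 9, 5, 3)
The stuck group stays short no matter what:
  J6 still needs (5, 7, 6, 1) but only (2, 9, 5, 3) is free — short on cpu and net
  J8 still needs (0, 0, 6, 3) but only (2, 9, 5, 3) is free — short on net
  J5 still needs (4, 1, 7, 4) but only (2, 9, 5, 3) is free — short on cpu, net and gpu


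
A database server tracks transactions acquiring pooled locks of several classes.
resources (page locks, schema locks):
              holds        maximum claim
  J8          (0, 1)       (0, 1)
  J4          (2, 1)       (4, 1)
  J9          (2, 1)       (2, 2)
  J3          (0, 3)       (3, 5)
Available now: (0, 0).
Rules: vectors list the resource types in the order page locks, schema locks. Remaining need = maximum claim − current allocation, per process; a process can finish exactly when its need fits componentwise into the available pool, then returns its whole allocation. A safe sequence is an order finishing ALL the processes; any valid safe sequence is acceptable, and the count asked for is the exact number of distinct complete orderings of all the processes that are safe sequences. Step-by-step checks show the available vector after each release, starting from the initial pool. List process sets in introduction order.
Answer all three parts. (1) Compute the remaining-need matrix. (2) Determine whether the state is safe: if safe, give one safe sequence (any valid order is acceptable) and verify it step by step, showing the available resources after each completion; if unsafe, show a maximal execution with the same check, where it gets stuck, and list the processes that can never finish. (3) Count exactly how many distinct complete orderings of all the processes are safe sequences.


(1) Remaining need (order page locks, schema locks):
  J8: (0, 0)
  J4: (2, 0)
  J9: (0, 1)
  J3: (3, 2)
(2) SAFE. One safe sequence: J8, J9, J4, J3.
Key observation: the order's first zero-slack moment is J9 ((0, 1) needed, (0, 1) free — a requested resource with nothing to spare).
Step-by-step check:
  pool = (0, 0)
  run J8 (needs (0, 0), free (0, 0)); after release of (0, 1) the pool is (0, 1)
  run J9 (needs (0, 1), free (0, 1)); after release of (2, 1) the pool is (2, 2)
  run J4 (needs (2, 0), free (2, 2)); after release of (2, 1) the pool is (4, 3)
  run J3 (needs (3, 2), free (4, 3)); after release of (0, 3) the pool is (4, 6)
(3) The exact count: 1 of the possible complete orderings is a safe sequence.


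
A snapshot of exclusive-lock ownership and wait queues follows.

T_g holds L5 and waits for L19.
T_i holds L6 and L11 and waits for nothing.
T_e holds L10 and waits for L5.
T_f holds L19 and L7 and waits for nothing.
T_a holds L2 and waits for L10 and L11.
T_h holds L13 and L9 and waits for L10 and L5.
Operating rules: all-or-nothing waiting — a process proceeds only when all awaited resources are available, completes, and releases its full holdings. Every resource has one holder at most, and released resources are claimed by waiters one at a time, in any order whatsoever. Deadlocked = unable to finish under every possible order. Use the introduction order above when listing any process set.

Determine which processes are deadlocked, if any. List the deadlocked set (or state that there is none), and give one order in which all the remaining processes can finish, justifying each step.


Nothing here is deadlocked.
Key observation: the wait relation is loop-free; peeling off processes with no waits unwinds the whole state.
The rest can finish in the order T_f, T_i, T_g, T_e, T_h, T_a.
Verifying each step:
  run T_f (it waits on nothing); releases L19 and L7
  run T_i (it waits on nothing); releases L6 and L11
  T_g: everything it awaited (L19) is free; runs, freeing L5
  T_e: everything it awaited (L5) is free; runs, freeing L10
  T_h: everything it awaited (L10 and L5) is free; runs, freeing L13 and L9
  T_a: everything it awaited (L10 and L11) is free; runs, freeing L2


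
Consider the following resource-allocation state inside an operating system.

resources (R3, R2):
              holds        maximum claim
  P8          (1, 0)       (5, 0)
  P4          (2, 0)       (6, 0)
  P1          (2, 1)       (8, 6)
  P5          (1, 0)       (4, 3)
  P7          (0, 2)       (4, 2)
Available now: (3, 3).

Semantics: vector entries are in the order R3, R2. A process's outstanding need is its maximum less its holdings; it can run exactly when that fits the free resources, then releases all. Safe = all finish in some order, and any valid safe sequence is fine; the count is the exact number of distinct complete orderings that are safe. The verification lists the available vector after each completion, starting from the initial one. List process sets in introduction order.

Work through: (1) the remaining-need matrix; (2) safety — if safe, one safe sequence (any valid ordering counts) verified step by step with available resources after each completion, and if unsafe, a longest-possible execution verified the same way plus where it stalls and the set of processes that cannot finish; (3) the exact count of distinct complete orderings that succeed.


(1) Outstanding need per process (order R3, R2):
  P8: (4, 0)
  P4: (4, 0)
  P1: (6, 5)
  P5: (3, 3)
  P7: (4, 0)
(2) The state is SAFE; one workable sequence: P5, P4, P7, P1, P8.
Key observation: at P5 the run first touches a limit — (3, 3) against (3, 3), exact on a resource it actually requests.
Verifying each step:
  pool = (3, 3)
  run P5 (needs (3, 3), free (3, 3)); after release of (1, 0) the pool is (4, 3)
  run P4 (needs (4, 0), free (4, 3)); after release of (2, 0) the pool is (6, 3)
  run P7 (needs (4, 0), free (6, 3)); after release of (0, 2) the pool is (6, 5)
  run P1 (needs (6, 5), free (6, 5)); after release of (2, 1) the pool is (8, 6)
  run P8 (needs (4, 0), free (8, 6)); after release of (1, 0) the pool is (9, 6)
(3) Precisely 8 of the possible complete orderings are safe sequences.


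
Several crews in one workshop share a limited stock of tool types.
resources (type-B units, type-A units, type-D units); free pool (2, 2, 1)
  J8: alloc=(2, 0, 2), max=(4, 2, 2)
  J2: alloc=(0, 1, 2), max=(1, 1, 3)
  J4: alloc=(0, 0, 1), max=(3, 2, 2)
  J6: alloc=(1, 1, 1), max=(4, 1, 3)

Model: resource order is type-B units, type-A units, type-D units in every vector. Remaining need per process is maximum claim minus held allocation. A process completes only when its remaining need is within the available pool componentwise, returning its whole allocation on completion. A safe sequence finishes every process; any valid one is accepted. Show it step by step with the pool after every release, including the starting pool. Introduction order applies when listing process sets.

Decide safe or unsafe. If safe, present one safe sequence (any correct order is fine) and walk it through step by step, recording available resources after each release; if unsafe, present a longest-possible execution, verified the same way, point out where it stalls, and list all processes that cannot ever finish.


SAFE, for example via the order J8, J6, J4, J2.
Key observation: at J8 the run first touches a limit — (2, 2, 0) against (2, 2, 1), exact on a resource it actually requests.
Check, step by step:
  pool = (2, 2, 1)
  J8: need (2, 2, 0) fits (2, 2, 1); releases (2, 0, 2), pool now (4, 2, 3)
  J6: need (3, 0, 2) fits (4, 2, 3); releases (1, 1, 1), pool now (5, 3, 4)
  J4: need (3, 2, 1) fits (5, 3, 4); releases (0, 0, 1), pool now (5, 3, 5)
  J2: need (1, 0, 1) fits (5, 3, 5); releases (0, 1, 2), pool now (5, 4, 7)


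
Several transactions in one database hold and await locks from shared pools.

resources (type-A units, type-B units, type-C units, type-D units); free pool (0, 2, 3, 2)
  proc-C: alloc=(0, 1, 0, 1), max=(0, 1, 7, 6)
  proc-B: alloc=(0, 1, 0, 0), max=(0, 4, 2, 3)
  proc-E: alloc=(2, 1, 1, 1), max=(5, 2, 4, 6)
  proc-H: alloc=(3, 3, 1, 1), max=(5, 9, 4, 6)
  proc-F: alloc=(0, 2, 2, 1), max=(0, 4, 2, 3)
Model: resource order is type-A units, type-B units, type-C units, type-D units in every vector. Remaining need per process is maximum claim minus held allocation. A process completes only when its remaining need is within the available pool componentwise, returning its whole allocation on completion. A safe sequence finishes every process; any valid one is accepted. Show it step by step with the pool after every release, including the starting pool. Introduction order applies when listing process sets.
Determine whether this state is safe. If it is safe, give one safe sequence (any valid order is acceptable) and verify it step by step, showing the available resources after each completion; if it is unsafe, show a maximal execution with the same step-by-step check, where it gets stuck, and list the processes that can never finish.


UNSAFE.
Key observation: the wall is type-D units: completing proc-F, proc-B brings the pool only to (0, 5, 5, 3), and all the rest need more.
Going as far as possible: proc-F, proc-B; after that, nothing fits. Check, step by step:
  pool = (0, 2, 3, 2)
  proc-F: need (0, 2, 0, 2) fits (0, 2, 3, 2); releases (0, 2, 2, 1), pool now (0, 4, 5, 3)
  proc-B: need (0, 3, 2, 3) fits (0, 4, 5, 3); releases (0, 1, 0, 0), pool now (0, 5, 5, 3)
  proc-C cannot run: need (0, 0, 7, 5) vs free (0, 5, 5, 3) (insufficient type-C units and type-D units)
  proc-E cannot run: need (3, 1, 3, 5) vs free (0, 5, 5, 3) (insufficient type-A units and type-D units)
  proc-H cannot run: need (2, 6, 3, 5) vs free (0, 5, 5, 3) (insufficient type-A units, type-B units and type-D units)
Processes that can never finish: proc-C, proc-E and proc-H.


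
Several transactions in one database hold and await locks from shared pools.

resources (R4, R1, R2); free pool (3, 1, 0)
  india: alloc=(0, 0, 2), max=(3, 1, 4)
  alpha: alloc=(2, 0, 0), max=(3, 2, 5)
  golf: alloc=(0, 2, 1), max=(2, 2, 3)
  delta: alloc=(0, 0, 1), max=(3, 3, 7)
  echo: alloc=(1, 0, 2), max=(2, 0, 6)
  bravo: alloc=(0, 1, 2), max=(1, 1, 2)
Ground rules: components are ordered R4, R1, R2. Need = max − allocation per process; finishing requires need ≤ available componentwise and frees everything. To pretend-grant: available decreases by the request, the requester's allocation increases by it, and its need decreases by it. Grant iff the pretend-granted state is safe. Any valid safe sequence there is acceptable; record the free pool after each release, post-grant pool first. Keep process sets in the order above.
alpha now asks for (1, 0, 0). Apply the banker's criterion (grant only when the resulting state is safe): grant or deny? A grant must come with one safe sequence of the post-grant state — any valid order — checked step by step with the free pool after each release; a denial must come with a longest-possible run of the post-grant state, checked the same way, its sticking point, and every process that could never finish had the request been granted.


DENY. Granting would leave the state unsafe.
Key observation: after bravo, golf the pool peaks at (2, 4, 3), and each blocked process is short somewhere: india on R4; alpha on R2; delta on R4, R2; echo on R2.
Pretend the grant happened; the run bravo, golf goes as far as possible. Check, step by step:
  pool = (2, 1, 0)
  run bravo (needs (1, 0, 0), free (2, 1, 0)); after release of (0, 1, 2) the pool is (2, 2, 2)
  run golf (needs (2, 0, 2), free (2, 2, 2)); after release of (0, 2, 1) the pool is (2, 4, 3)
  india cannot run: need (3, 1, 2) vs free (2, 4, 3) (insufficient R4)
  alpha cannot run: need (0, 2, 5) vs free (2, 4, 3) (insufficient R2)
  delta cannot run: need (3, 3, 6) vs free (2, 4, 3) (insufficient R4 and R2)
  echo cannot run: need (1, 0, 4) vs free (2, 4, 3) (insufficient R2)
Processes that could never finish after the grant: india, alpha, delta and echo.


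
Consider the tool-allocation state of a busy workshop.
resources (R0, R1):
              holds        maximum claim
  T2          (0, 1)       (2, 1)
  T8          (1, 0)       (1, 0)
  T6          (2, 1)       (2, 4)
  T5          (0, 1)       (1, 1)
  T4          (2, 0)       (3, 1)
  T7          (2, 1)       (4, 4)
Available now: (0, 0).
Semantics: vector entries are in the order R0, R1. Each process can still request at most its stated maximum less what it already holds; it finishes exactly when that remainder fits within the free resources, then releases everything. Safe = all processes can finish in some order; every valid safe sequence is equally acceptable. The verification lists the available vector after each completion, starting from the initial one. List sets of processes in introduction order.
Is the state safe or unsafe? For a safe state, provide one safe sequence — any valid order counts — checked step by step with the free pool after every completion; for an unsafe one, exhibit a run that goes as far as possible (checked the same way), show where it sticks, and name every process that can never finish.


The state is UNSAFE.
Key observation: once T8, T5, T4, T2 finish, the pool peaks at (3, 2) — and every remaining process still needs more R1 than that.
The run T8, T5, T4, T2 cannot be extended any further. Check, step by step:
  pool = (0, 0)
  T8: need (0, 0) fits (0, 0); releases (1, 0), pool now (1, 0)
  T5: need (1, 0) fits (1, 0); releases (0, 1), pool now (1, 1)
  T4: need (1, 1) fits (1, 1); releases (2, 0), pool now (3, 1)
  T2: need (2, 0) fits (3, 1); releases (0, 1), pool now (3, 2)
  T6 still needs (0, 3) but only (3, 2) is free — short on R1
  T7 still needs (2, 3) but only (3, 2) is free — short on R1
Never able to finish: T6 and T7.
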